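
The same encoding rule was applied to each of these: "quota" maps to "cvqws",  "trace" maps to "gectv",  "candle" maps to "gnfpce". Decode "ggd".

Read the word backwards and shift each letter +2.
Undoing it on ggd: shift back: g−2=e, g−2=e, d−2=b → eeb; then reverse → bee.

bee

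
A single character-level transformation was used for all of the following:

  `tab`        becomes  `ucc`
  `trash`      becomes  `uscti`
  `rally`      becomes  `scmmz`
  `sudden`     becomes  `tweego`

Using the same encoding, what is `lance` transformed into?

The rule splits by letter class: vowels +2, consonants +1.
On lance: l(cons)+1=m, a(vowel)+2=c, n(cons)+1=o, c(cons)+1=d, e(vowel)+2=g.

mcodg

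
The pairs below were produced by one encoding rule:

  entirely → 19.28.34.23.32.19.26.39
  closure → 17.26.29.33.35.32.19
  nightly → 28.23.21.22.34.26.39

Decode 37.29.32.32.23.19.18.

worried

The number is (letter's place in the alphabet, a=1) + 14.
Decoding 37.29.32.32.23.19.18: 37→(37−14)÷1=23=w, 29→(29−14)÷1=15=o, 32→(32−14)÷1=18=r, 32→(32−14)÷1=18=r, 23→(23−14)÷1=9=i, 19→(19−14)÷1=5=e, 18→(18−14)÷1=4=d.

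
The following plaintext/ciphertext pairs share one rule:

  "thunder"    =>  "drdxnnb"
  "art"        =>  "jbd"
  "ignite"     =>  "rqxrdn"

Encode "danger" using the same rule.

The shift depends on letter class: consonant t→d is +10, but vowel u→d is +9. The rule splits by letter class: vowels +9, consonants +10.
For danger: d(cons)+10=n, a(vowel)+9=j, n(cons)+10=x, g(cons)+10=q, e(vowel)+9=n, r(cons)+10=b.

njxqnb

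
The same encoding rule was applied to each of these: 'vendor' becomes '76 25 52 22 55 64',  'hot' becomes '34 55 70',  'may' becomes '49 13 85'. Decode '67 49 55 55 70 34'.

smooth

v(#22)→76 and e(#5)→25: differences scale by 3, so n = 3·pos + 10. The formula is n = 3×(alphabet index, a=1) + 10.
Reversing it on 67 49 55 55 70 34: 67→(67−10)÷3=19=s, 49→(49−10)÷3=13=m, 55→(55−10)÷3=15=o, 55→(55−10)÷3=15=o, 70→(70−10)÷3=20=t, 34→(34−10)÷3=8=h.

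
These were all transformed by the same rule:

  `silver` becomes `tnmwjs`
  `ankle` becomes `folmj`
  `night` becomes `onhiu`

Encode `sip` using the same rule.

tnq

The shift depends on letter class: consonant s→t is +1, but vowel i→n is +5. Vowels shift forward by 5 and consonants shift forward by 1.
Applying it to sip: s(cons)+1=t, i(vowel)+5=n, p(cons)+1=q.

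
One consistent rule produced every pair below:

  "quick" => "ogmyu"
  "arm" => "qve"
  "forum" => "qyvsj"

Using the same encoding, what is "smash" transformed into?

lweqw

Read the word backwards and shift each letter +4.
Applying it to smash: reverse → hsams; then shift: h+4=l, s+4=w, a+4=e, m+4=q, s+4=w.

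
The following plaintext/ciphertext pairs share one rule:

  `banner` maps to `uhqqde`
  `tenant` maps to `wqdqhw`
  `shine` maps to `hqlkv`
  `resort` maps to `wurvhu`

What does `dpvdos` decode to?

The output letters match the input read backwards, each shifted +3: banner reversed is rennab. Read the word backwards and shift each letter +3.
Undoing it on dpvdos: shift back: d−3=a, p−3=m, v−3=s, d−3=a, o−3=l, s−3=p → amsalp; then reverse → plasma.

plasma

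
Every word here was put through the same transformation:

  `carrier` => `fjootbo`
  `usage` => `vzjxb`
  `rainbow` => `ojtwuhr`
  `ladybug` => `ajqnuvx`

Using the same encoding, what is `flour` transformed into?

c(2)→f(5) and a(0)→j(9) fit y≡11x+9 (mod 26); the inverse of 11 mod 26 is 19. Each letter's alphabet position (a=0..z=25) is mapped through 11·x+9 mod 26 — an affine cipher.
For flour: f(5)→11·5+9≡12=m; l(11)→11·11+9≡0=a; o(14)→11·14+9≡7=h; u(20)→11·20+9≡21=v; r(17)→11·17+9≡14=o (all mod 26).

mahvo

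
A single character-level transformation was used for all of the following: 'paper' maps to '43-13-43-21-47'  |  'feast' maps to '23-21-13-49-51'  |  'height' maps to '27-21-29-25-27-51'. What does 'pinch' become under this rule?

43-29-39-17-27

Each letter becomes 2×(its alphabet position, a=1..z=26) + 11.
On pinch: p=16→43, i=9→29, n=14→39, c=3→17, h=8→27.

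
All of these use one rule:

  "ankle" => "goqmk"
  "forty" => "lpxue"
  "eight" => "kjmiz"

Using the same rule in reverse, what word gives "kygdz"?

exact

Shifts by position in ankle: pos 0: a→g (+6), pos 1: n→o (+1), pos 2: k→q (+6), pos 3: l→m (+1) — repeating every 2. It's a Vigenère-style cipher with numeric key [6,1]: position i shifts by key[i mod 2].
Undoing it on kygdz: k−6=e, y−1=x, g−6=a, d−1=c, z−6=t.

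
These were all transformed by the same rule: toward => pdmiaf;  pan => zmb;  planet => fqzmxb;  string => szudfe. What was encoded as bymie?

swamp

Read the word backwards and shift each letter +12.
Undoing it on bymie: shift back: b−12=p, y−12=m, m−12=a, i−12=w, e−12=s → pmaws; then reverse → swamp.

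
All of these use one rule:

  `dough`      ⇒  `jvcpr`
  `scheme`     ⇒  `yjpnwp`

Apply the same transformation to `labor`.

Letter i (0-indexed) is shifted by i+6, so successive shifts are 6, 7, 8, ….
Applying it to labor: l+6=r, a+7=h, b+8=j, o+9=x, r+10=b.

rhjxb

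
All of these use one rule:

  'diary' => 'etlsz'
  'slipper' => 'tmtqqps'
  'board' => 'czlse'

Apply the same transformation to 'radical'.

The shift depends on letter class: consonant d→e is +1, but vowel i→t is +11. The rule splits by letter class: vowels +11, consonants +1.
Applying it to radical: r(cons)+1=s, a(vowel)+11=l, d(cons)+1=e, i(vowel)+11=t, c(cons)+1=d, a(vowel)+11=l, l(cons)+1=m.

sletdlm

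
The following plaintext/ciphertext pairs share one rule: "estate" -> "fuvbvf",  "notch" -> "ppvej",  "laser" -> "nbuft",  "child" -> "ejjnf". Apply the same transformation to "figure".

hjivtf

The rule splits by letter class: vowels +1, consonants +2.
On figure: f(cons)+2=h, i(vowel)+1=j, g(cons)+2=i, u(vowel)+1=v, r(cons)+2=t, e(vowel)+1=f.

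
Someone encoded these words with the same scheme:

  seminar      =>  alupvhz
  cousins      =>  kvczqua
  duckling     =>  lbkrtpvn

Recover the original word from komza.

chess

Shifts by position in seminar: pos 0: s→a (+8), pos 1: e→l (+7), pos 2: m→u (+8), pos 3: i→p (+7) — repeating every 2. It's a Vigenère-style cipher with numeric key [8,7]: position i shifts by key[i mod 2].
Decoding komza: k−8=c, o−7=h, m−8=e, z−7=s, a−8=s.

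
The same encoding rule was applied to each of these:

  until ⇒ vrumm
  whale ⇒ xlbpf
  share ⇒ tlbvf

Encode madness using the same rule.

neerfwt

Shifts by position in until: pos 0: u→v (+1), pos 1: n→r (+4), pos 2: t→u (+1), pos 3: i→m (+4) — repeating every 2. The shifts repeat in a cycle of length 2: positions 0,1,… shift by +1, +4, then the pattern repeats.
Applying it to madness: m+1=n, a+4=e, d+1=e, n+4=r, e+1=f, s+4=w, s+1=t.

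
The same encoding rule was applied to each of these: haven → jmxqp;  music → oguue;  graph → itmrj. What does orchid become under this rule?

The shift depends on letter class: consonant h→j is +2, but vowel a→m is +12. Vowels shift forward by 12 and consonants shift forward by 2.
On orchid: o(vowel)+12=a, r(cons)+2=t, c(cons)+2=e, h(cons)+2=j, i(vowel)+12=u, d(cons)+2=f.

atejuf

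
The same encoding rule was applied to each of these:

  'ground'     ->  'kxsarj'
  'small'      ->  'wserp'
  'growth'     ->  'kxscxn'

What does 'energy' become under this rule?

itixke

Shifts by position in ground: pos 0: g→k (+4), pos 1: r→x (+6), pos 2: o→s (+4), pos 3: u→a (+6) — repeating every 2. A repeating key of period 2 is used — shifts +4, +6 over and over.
For energy: e+4=i, n+6=t, e+4=i, r+6=x, g+4=k, y+6=e.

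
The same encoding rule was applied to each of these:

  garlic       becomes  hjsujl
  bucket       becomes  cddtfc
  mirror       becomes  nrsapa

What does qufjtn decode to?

please

Shifts by position in garlic: pos 0: g→h (+1), pos 1: a→j (+9), pos 2: r→s (+1), pos 3: l→u (+9) — repeating every 2. The shifts repeat in a cycle of length 2: positions 0,1,… shift by +1, +9, then the pattern repeats.
Decoding qufjtn: q−1=p, u−9=l, f−1=e, j−9=a, t−1=s, n−9=e.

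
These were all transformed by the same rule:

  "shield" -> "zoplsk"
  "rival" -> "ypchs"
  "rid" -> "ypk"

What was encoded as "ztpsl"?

smile

Compare letters: s→z is +7, h→o is +7, i→p is +7 — a constant shift. Every letter moves 7 places later in the alphabet, wrapping around z→a.
Decoding ztpsl: z−7=s, t−7=m, p−7=i, s−7=l, l−7=e.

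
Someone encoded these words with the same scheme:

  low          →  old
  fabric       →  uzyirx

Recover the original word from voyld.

Each pair mirrors across the alphabet (l↔o, o↔l, w↔d): positions sum to 25. This is the alphabet-reversal cipher (Atbash): a becomes z, b becomes y, etc.
Reversing it on voyld: v↔e, o↔l, y↔b, l↔o, d↔w.

elbow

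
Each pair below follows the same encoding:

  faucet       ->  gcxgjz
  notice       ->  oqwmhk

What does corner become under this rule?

dqurjx

In faucet: f→g is +1, a→c is +2, u→x is +3, c→g is +4 — the shift increases by 1 each position. Letter i (0-indexed) is shifted by i+1, so successive shifts are 1, 2, 3, ….
Applying it to corner: c+1=d, o+2=q, r+3=u, n+4=r, e+5=j, r+6=x.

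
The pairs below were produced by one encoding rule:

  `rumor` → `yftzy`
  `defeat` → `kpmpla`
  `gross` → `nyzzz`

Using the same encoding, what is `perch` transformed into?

The shift depends on letter class: consonant r→y is +7, but vowel u→f is +11. The rule splits by letter class: vowels +11, consonants +7.
For perch: p(cons)+7=w, e(vowel)+11=p, r(cons)+7=y, c(cons)+7=j, h(cons)+7=o.

wpyjo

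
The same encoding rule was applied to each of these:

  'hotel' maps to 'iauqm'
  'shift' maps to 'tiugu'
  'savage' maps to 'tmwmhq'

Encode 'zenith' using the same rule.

aqouui

The rule splits by letter class: vowels +12, consonants +1.
Applying it to zenith: z(cons)+1=a, e(vowel)+12=q, n(cons)+1=o, i(vowel)+12=u, t(cons)+1=u, h(cons)+1=i.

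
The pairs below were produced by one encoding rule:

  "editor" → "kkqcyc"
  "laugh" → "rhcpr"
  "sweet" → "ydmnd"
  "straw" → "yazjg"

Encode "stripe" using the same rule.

yazrzp

Letter i (0-indexed) is shifted by i+6, so successive shifts are 6, 7, 8, ….
On stripe: s+6=y, t+7=a, r+8=z, i+9=r, p+10=z, e+11=p.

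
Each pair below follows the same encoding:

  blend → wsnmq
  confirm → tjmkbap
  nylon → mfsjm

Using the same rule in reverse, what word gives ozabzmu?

variant

Each letter's alphabet position (a=0..z=25) is mapped through 23·x+25 mod 26 — an affine cipher.
Decoding ozabzmu: o(14)→17·(14−25)≡21=v; z(25)→17·(25−25)≡0=a; a(0)→17·(0−25)≡17=r; b(1)→17·(1−25)≡8=i; z(25)→17·(25−25)≡0=a; m(12)→17·(12−25)≡13=n; u(20)→17·(20−25)≡19=t (all mod 26).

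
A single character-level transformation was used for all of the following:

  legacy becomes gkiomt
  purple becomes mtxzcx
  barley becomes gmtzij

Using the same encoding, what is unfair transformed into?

zqinvc

The output letters match the input read backwards, each shifted +8: legacy reversed is ycagel. Two steps: reverse the string, then apply a Caesar shift of +8.
Applying it to unfair: reverse → riafnu; then shift: r+8=z, i+8=q, a+8=i, f+8=n, n+8=v, u+8=c.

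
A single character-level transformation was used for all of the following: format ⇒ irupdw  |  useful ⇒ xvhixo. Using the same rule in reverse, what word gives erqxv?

Compare letters: f→i is +3, o→r is +3, r→u is +3 — a constant shift. It's a constant shift of +3 (ROT3).
Undoing it on erqxv: e−3=b, r−3=o, q−3=n, x−3=u, v−3=s.

bonus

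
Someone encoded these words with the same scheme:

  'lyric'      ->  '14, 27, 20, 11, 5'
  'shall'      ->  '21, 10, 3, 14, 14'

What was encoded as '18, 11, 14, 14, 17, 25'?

pillow

The number is (letter's place in the alphabet, a=1) + 2.
Reversing it on 18, 11, 14, 14, 17, 25: 18→(18−2)÷1=16=p, 11→(11−2)÷1=9=i, 14→(14−2)÷1=12=l, 14→(14−2)÷1=12=l, 17→(17−2)÷1=15=o, 25→(25−2)÷1=23=w.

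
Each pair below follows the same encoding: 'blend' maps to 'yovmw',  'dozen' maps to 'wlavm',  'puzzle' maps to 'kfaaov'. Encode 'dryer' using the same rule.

Each pair mirrors across the alphabet (b↔y, l↔o, e↔v): positions sum to 25. This is the alphabet-reversal cipher (Atbash): a becomes z, b becomes y, etc.
For dryer: d↔w, r↔i, y↔b, e↔v, r↔i.

wibvi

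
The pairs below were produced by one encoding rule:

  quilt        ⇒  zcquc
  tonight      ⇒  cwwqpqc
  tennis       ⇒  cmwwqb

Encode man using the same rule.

The shift depends on letter class: consonant q→z is +9, but vowel u→c is +8. Vowels shift forward by 8 and consonants shift forward by 9.
On man: m(cons)+9=v, a(vowel)+8=i, n(cons)+9=w.

viw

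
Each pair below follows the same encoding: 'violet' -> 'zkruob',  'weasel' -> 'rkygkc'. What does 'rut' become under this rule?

zax

Two steps: reverse the string, then apply a Caesar shift of +6.
On rut: reverse → tur; then shift: t+6=z, u+6=a, r+6=x.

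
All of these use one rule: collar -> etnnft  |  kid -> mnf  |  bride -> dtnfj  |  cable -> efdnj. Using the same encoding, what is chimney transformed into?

ejnopja

The shift depends on letter class: consonant c→e is +2, but vowel o→t is +5. Vowels shift forward by 5 and consonants shift forward by 2.
Applying it to chimney: c(cons)+2=e, h(cons)+2=j, i(vowel)+5=n, m(cons)+2=o, n(cons)+2=p, e(vowel)+5=j, y(cons)+2=a.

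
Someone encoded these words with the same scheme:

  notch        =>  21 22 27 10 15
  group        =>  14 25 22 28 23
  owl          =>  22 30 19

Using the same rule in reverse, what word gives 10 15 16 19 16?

chili

Each letter is replaced by its alphabet position (a=1..z=26) + 7.
Undoing it on 10 15 16 19 16: 10→(10−7)÷1=3=c, 15→(15−7)÷1=8=h, 16→(16−7)÷1=9=i, 19→(19−7)÷1=12=l, 16→(16−7)÷1=9=i.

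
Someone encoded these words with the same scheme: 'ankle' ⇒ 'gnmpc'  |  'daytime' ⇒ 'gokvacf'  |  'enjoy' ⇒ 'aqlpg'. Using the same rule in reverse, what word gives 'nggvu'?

steel

The output letters match the input read backwards, each shifted +2: ankle reversed is elkna. The word is reversed, then every letter is shifted forward by 2.
Undoing it on nggvu: shift back: n−2=l, g−2=e, g−2=e, v−2=t, u−2=s → leets; then reverse → steel.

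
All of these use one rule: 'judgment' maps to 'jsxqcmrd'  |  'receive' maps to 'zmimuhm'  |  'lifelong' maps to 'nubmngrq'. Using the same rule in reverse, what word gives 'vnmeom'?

j(9)→j(9) and u(20)→s(18) fit y≡15x+4 (mod 26); the inverse of 15 mod 26 is 7. Each letter's alphabet position (a=0..z=25) is mapped through 15·x+4 mod 26 — an affine cipher.
Undoing it on vnmeom: v(21)→7·(21−4)≡15=p; n(13)→7·(13−4)≡11=l; m(12)→7·(12−4)≡4=e; e(4)→7·(4−4)≡0=a; o(14)→7·(14−4)≡18=s; m(12)→7·(12−4)≡4=e (all mod 26).

please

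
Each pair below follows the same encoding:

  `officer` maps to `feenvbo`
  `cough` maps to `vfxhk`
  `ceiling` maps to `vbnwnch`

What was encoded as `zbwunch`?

Each letter's alphabet position (a=0..z=25) is mapped through 3·x+15 mod 26 — an affine cipher.
Undoing it on zbwunch: z(25)→9·(25−15)≡12=m; b(1)→9·(1−15)≡4=e; w(22)→9·(22−15)≡11=l; u(20)→9·(20−15)≡19=t; n(13)→9·(13−15)≡8=i; c(2)→9·(2−15)≡13=n; h(7)→9·(7−15)≡6=g (all mod 26).

melting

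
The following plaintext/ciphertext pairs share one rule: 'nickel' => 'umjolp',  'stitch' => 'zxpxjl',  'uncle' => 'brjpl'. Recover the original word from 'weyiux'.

It's a Vigenère-style cipher with numeric key [7,4]: position i shifts by key[i mod 2].
Undoing it on weyiux: w−7=p, e−4=a, y−7=r, i−4=e, u−7=n, x−4=t.

parent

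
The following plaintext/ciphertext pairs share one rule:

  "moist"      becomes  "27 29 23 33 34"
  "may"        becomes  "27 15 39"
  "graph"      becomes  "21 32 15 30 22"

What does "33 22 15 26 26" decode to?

shall

The number is (letter's place in the alphabet, a=1) + 14.
Undoing it on 33 22 15 26 26: 33→(33−14)÷1=19=s, 22→(22−14)÷1=8=h, 15→(15−14)÷1=1=a, 26→(26−14)÷1=12=l, 26→(26−14)÷1=12=l.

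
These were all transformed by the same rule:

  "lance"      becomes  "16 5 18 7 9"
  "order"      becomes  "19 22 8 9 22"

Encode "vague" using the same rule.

The number is (letter's place in the alphabet, a=1) + 4.
On vague: v=22→26, a=1→5, g=7→11, u=21→25, e=5→9.

26 5 11 25 9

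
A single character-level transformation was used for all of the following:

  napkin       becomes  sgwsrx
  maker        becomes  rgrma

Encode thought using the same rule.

ynvcpre

In napkin: n→s is +5, a→g is +6, p→w is +7, k→s is +8 — the shift increases by 1 each position. Each letter shifts forward by (position + 5), i.e. 5, 6, 7, … — the shift grows by one for each successive letter.
Applying it to thought: t+5=y, h+6=n, o+7=v, u+8=c, g+9=p, h+10=r, t+11=e.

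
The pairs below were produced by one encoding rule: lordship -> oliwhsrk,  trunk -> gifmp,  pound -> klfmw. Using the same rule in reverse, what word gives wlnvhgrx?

domestic

Each pair mirrors across the alphabet (l↔o, o↔l, r↔i): positions sum to 25. Each letter is replaced by its mirror in the alphabet: a↔z, b↔y, c↔x, and so on (the Atbash cipher).
Reversing it on wlnvhgrx: w↔d, l↔o, n↔m, v↔e, h↔s, g↔t, r↔i, x↔c.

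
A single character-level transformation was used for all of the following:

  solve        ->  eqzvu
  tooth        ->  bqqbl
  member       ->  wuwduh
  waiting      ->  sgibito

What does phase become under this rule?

nlgeu

s(18)→e(4) and o(14)→q(16) fit y≡23x+6 (mod 26); the inverse of 23 mod 26 is 17. Treating letters as 0–25, the rule is x ↦ 23x + 6 (mod 26).
On phase: p(15)→23·15+6≡13=n; h(7)→23·7+6≡11=l; a(0)→23·0+6≡6=g; s(18)→23·18+6≡4=e; e(4)→23·4+6≡20=u (all mod 26).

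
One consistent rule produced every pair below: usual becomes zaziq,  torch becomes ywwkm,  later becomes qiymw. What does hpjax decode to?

chess

Shifts by position in usual: pos 0: u→z (+5), pos 1: s→a (+8), pos 2: u→z (+5), pos 3: a→i (+8) — repeating every 2. The shifts repeat in a cycle of length 2: positions 0,1,… shift by +5, +8, then the pattern repeats.
Decoding hpjax: h−5=c, p−8=h, j−5=e, a−8=s, x−5=s.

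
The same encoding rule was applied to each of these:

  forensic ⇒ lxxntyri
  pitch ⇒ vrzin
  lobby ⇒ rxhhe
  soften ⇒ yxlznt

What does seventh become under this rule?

ynbntzn

The shift depends on letter class: consonant f→l is +6, but vowel o→x is +9. Two shifts are in play — +9 for a/e/i/o/u, +6 for every other letter.
Applying it to seventh: s(cons)+6=y, e(vowel)+9=n, v(cons)+6=b, e(vowel)+9=n, n(cons)+6=t, t(cons)+6=z, h(cons)+6=n.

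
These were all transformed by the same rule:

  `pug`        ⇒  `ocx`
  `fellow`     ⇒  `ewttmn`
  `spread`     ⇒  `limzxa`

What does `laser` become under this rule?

zmait

Read the word backwards and shift each letter +8.
Applying it to laser: reverse → resal; then shift: r+8=z, e+8=m, s+8=a, a+8=i, l+8=t.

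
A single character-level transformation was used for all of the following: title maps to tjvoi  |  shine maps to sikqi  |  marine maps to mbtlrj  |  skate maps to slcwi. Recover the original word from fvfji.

In title: t→t is +0, i→j is +1, t→v is +2, l→o is +3 — the shift increases by 1 each position. The shift increases by 1 at each position, starting from +0: 0, 1, 2, ….
Undoing it on fvfji: f−0=f, v−1=u, f−2=d, j−3=g, i−4=e.

fudge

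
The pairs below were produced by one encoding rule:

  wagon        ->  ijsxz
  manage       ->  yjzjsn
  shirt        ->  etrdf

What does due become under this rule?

pdn

The shift depends on letter class: consonant w→i is +12, but vowel a→j is +9. Vowels shift forward by 9 and consonants shift forward by 12.
For due: d(cons)+12=p, u(vowel)+9=d, e(vowel)+9=n.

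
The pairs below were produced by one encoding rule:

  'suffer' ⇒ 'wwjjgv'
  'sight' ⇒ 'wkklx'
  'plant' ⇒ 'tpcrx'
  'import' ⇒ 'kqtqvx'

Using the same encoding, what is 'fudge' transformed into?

The shift depends on letter class: consonant s→w is +4, but vowel u→w is +2. The rule splits by letter class: vowels +2, consonants +4.
For fudge: f(cons)+4=j, u(vowel)+2=w, d(cons)+4=h, g(cons)+4=k, e(vowel)+2=g.

jwhkg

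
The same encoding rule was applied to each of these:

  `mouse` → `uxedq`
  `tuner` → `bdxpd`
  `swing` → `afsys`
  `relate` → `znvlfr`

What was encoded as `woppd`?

offer

Each letter shifts forward by (position + 8), i.e. 8, 9, 10, … — the shift grows by one for each successive letter.
Undoing it on woppd: w−8=o, o−9=f, p−10=f, p−11=e, d−12=r.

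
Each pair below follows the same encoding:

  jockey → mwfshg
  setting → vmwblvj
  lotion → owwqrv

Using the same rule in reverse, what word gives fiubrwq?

Shifts by position in jockey: pos 0: j→m (+3), pos 1: o→w (+8), pos 2: c→f (+3), pos 3: k→s (+8) — repeating every 2. It's a Vigenère-style cipher with numeric key [3,8]: position i shifts by key[i mod 2].
Decoding fiubrwq: f−3=c, i−8=a, u−3=r, b−8=t, r−3=o, w−8=o, q−3=n.

cartoon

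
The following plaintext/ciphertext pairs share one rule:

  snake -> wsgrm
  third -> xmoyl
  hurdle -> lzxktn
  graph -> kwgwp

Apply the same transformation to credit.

gwkkqc

In snake: s→w is +4, n→s is +5, a→g is +6, k→r is +7 — the shift increases by 1 each position. Each letter shifts forward by (position + 4), i.e. 4, 5, 6, … — the shift grows by one for each successive letter.
For credit: c+4=g, r+5=w, e+6=k, d+7=k, i+8=q, t+9=c.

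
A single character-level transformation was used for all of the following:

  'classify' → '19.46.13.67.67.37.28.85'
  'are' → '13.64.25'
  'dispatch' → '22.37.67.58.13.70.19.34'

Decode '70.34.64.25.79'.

threw

Each letter becomes 3×(its alphabet position, a=1..z=26) + 10.
Decoding 70.34.64.25.79: 70→(70−10)÷3=20=t, 34→(34−10)÷3=8=h, 64→(64−10)÷3=18=r, 25→(25−10)÷3=5=e, 79→(79−10)÷3=23=w.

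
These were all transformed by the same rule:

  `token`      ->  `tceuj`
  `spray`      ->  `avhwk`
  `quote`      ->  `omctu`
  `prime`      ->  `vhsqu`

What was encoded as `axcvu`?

t(19)→t(19) and o(14)→c(2) fit y≡19x+22 (mod 26); the inverse of 19 mod 26 is 11. Each letter's alphabet position (a=0..z=25) is mapped through 19·x+22 mod 26 — an affine cipher.
Decoding axcvu: a(0)→11·(0−22)≡18=s; x(23)→11·(23−22)≡11=l; c(2)→11·(2−22)≡14=o; v(21)→11·(21−22)≡15=p; u(20)→11·(20−22)≡4=e (all mod 26).

slope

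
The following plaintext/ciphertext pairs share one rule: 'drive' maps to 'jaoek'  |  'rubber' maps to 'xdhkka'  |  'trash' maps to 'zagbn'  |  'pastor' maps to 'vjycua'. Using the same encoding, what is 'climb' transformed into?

iuovh

Shifts by position in drive: pos 0: d→j (+6), pos 1: r→a (+9), pos 2: i→o (+6), pos 3: v→e (+9) — repeating every 2. A repeating key of period 2 is used — shifts +6, +9 over and over.
For climb: c+6=i, l+9=u, i+6=o, m+9=v, b+6=h.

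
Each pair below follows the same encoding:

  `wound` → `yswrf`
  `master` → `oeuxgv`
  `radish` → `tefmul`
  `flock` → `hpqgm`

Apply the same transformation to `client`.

Shifts by position in wound: pos 0: w→y (+2), pos 1: o→s (+4), pos 2: u→w (+2), pos 3: n→r (+4) — repeating every 2. The shifts repeat in a cycle of length 2: positions 0,1,… shift by +2, +4, then the pattern repeats.
Applying it to client: c+2=e, l+4=p, i+2=k, e+4=i, n+2=p, t+4=x.

epkipx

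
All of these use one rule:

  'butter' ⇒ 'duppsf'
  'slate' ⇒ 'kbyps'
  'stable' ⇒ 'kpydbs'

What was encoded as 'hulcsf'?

hunger

b(1)→d(3) and u(20)→u(20) fit y≡5x+24 (mod 26); the inverse of 5 mod 26 is 21. This is an affine cipher: with a=0,…,z=25, each position x becomes (5x+24) mod 26.
Undoing it on hulcsf: h(7)→21·(7−24)≡7=h; u(20)→21·(20−24)≡20=u; l(11)→21·(11−24)≡13=n; c(2)→21·(2−24)≡6=g; s(18)→21·(18−24)≡4=e; f(5)→21·(5−24)≡17=r (all mod 26).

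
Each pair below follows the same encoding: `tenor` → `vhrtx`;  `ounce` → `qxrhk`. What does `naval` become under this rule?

In tenor: t→v is +2, e→h is +3, n→r is +4, o→t is +5 — the shift increases by 1 each position. Each letter shifts forward by (position + 2), i.e. 2, 3, 4, … — the shift grows by one for each successive letter.
For naval: n+2=p, a+3=d, v+4=z, a+5=f, l+6=r.

pdzfr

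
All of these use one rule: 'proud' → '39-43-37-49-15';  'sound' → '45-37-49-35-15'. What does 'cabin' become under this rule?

13-9-11-25-35

p(#16)→39 and r(#18)→43: differences scale by 2, so n = 2·pos + 7. Each letter becomes 2×(its alphabet position, a=1..z=26) + 7.
Applying it to cabin: c=3→13, a=1→9, b=2→11, i=9→25, n=14→35.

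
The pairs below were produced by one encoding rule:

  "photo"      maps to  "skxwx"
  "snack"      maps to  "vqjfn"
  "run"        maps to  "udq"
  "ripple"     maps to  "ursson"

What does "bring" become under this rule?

eurqj

The shift depends on letter class: consonant p→s is +3, but vowel o→x is +9. Two shifts are in play — +9 for a/e/i/o/u, +3 for every other letter.
On bring: b(cons)+3=e, r(cons)+3=u, i(vowel)+9=r, n(cons)+3=q, g(cons)+3=j.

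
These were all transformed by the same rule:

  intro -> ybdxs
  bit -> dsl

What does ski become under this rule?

The word is reversed, then every letter is shifted forward by 10.
Applying it to ski: reverse → iks; then shift: i+10=s, k+10=u, s+10=c.

suc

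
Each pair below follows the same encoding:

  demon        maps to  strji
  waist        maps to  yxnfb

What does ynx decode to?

The word is reversed, then every letter is shifted forward by 5.
Reversing it on ynx: shift back: y−5=t, n−5=i, x−5=s → tis; then reverse → sit.

sit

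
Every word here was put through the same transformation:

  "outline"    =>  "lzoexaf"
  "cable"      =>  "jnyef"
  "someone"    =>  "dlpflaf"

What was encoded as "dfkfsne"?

o(14)→l(11) and u(20)→z(25) fit y≡11x+13 (mod 26); the inverse of 11 mod 26 is 19. Each letter's alphabet position (a=0..z=25) is mapped through 11·x+13 mod 26 — an affine cipher.
Undoing it on dfkfsne: d(3)→19·(3−13)≡18=s; f(5)→19·(5−13)≡4=e; k(10)→19·(10−13)≡21=v; f(5)→19·(5−13)≡4=e; s(18)→19·(18−13)≡17=r; n(13)→19·(13−13)≡0=a; e(4)→19·(4−13)≡11=l (all mod 26).

several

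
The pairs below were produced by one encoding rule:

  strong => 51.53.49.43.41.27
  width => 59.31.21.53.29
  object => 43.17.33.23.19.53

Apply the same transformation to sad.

s(#19)→51 and t(#20)→53: differences scale by 2, so n = 2·pos + 13. With a=1..z=26, the number is 2·pos + 13.
Applying it to sad: s=19→51, a=1→15, d=4→21.

51.15.21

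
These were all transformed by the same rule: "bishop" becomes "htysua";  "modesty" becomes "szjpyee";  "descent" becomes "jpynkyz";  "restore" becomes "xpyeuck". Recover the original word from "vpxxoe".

permit

Shifts by position in bishop: pos 0: b→h (+6), pos 1: i→t (+11), pos 2: s→y (+6), pos 3: h→s (+11) — repeating every 2. A repeating key of period 2 is used — shifts +6, +11 over and over.
Decoding vpxxoe: v−6=p, p−11=e, x−6=r, x−11=m, o−6=i, e−11=t.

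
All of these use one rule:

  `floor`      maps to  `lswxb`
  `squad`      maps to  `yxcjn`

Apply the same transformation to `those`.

In floor: f→l is +6, l→s is +7, o→w is +8, o→x is +9 — the shift increases by 1 each position. The shift increases by 1 at each position, starting from +6: 6, 7, 8, ….
Applying it to those: t+6=z, h+7=o, o+8=w, s+9=b, e+10=o.

zowbo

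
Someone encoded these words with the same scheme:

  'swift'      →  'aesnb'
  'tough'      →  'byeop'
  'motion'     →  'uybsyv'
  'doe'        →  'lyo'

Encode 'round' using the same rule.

zyevl

The shift depends on letter class: consonant s→a is +8, but vowel i→s is +10. Vowels shift forward by 10 and consonants shift forward by 8.
On round: r(cons)+8=z, o(vowel)+10=y, u(vowel)+10=e, n(cons)+8=v, d(cons)+8=l.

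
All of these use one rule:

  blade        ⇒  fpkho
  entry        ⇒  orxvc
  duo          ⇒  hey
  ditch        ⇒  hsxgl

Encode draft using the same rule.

The shift depends on letter class: consonant b→f is +4, but vowel a→k is +10. The rule splits by letter class: vowels +10, consonants +4.
Applying it to draft: d(cons)+4=h, r(cons)+4=v, a(vowel)+10=k, f(cons)+4=j, t(cons)+4=x.

hvkjx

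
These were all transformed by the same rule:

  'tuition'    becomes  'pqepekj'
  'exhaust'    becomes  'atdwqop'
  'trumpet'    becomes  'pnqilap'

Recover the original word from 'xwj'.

ban

Compare letters: t→p is +22, u→q is +22, i→e is +22 — a constant shift. Every letter moves 22 places later in the alphabet, wrapping around z→a.
Decoding xwj: x−22=b, w−22=a, j−22=n.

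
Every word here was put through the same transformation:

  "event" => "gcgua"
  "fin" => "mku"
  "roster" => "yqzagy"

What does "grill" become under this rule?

nykss

The shift depends on letter class: consonant v→c is +7, but vowel e→g is +2. Vowels shift forward by 2 and consonants shift forward by 7.
On grill: g(cons)+7=n, r(cons)+7=y, i(vowel)+2=k, l(cons)+7=s, l(cons)+7=s.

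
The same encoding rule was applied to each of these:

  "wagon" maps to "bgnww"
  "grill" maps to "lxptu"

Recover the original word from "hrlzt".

clerk

The shift increases by 1 at each position, starting from +5: 5, 6, 7, ….
Reversing it on hrlzt: h−5=c, r−6=l, l−7=e, z−8=r, t−9=k.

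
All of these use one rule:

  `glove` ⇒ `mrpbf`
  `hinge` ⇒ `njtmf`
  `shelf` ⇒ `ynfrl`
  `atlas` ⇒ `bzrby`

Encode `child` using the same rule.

injrj

The rule splits by letter class: vowels +1, consonants +6.
Applying it to child: c(cons)+6=i, h(cons)+6=n, i(vowel)+1=j, l(cons)+6=r, d(cons)+6=j.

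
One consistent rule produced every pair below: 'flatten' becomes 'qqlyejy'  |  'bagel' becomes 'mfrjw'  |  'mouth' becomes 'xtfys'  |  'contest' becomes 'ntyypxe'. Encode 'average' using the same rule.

lapwllp

Shifts by position in flatten: pos 0: f→q (+11), pos 1: l→q (+5), pos 2: a→l (+11), pos 3: t→y (+5) — repeating every 2. A repeating key of period 2 is used — shifts +11, +5 over and over.
Applying it to average: a+11=l, v+5=a, e+11=p, r+5=w, a+11=l, g+5=l, e+11=p.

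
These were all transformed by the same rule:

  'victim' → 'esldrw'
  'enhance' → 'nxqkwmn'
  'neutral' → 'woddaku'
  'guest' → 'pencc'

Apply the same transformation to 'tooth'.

cyxdq

Shifts by position in victim: pos 0: v→e (+9), pos 1: i→s (+10), pos 2: c→l (+9), pos 3: t→d (+10) — repeating every 2. The shifts repeat in a cycle of length 2: positions 0,1,… shift by +9, +10, then the pattern repeats.
On tooth: t+9=c, o+10=y, o+9=x, t+10=d, h+9=q.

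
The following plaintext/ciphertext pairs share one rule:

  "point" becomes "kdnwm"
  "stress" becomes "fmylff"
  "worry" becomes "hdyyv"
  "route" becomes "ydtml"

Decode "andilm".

violet

p(15)→k(10) and o(14)→d(3) fit y≡7x+9 (mod 26); the inverse of 7 mod 26 is 15. Each letter's alphabet position (a=0..z=25) is mapped through 7·x+9 mod 26 — an affine cipher.
Decoding andilm: a(0)→15·(0−9)≡21=v; n(13)→15·(13−9)≡8=i; d(3)→15·(3−9)≡14=o; i(8)→15·(8−9)≡11=l; l(11)→15·(11−9)≡4=e; m(12)→15·(12−9)≡19=t (all mod 26).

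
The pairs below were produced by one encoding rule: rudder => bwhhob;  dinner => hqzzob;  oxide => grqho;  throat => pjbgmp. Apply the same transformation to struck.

r(17)→b(1) and u(20)→w(22) fit y≡7x+12 (mod 26); the inverse of 7 mod 26 is 15. Each letter's alphabet position (a=0..z=25) is mapped through 7·x+12 mod 26 — an affine cipher.
For struck: s(18)→7·18+12≡8=i; t(19)→7·19+12≡15=p; r(17)→7·17+12≡1=b; u(20)→7·20+12≡22=w; c(2)→7·2+12≡0=a; k(10)→7·10+12≡4=e (all mod 26).

ipbwae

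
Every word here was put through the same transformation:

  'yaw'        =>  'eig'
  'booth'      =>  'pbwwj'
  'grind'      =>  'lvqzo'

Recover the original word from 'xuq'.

The output letters match the input read backwards, each shifted +8: yaw reversed is way. Two steps: reverse the string, then apply a Caesar shift of +8.
Undoing it on xuq: shift back: x−8=p, u−8=m, q−8=i → pmi; then reverse → imp.

imp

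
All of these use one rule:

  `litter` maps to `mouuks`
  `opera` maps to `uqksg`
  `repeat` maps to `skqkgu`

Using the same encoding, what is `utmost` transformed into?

The shift depends on letter class: consonant l→m is +1, but vowel i→o is +6. Two shifts are in play — +6 for a/e/i/o/u, +1 for every other letter.
For utmost: u(vowel)+6=a, t(cons)+1=u, m(cons)+1=n, o(vowel)+6=u, s(cons)+1=t, t(cons)+1=u.

aunutu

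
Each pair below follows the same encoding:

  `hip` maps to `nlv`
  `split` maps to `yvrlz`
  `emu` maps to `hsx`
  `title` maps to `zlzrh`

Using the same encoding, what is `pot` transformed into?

vrz

Two shifts are in play — +3 for a/e/i/o/u, +6 for every other letter.
On pot: p(cons)+6=v, o(vowel)+3=r, t(cons)+6=z.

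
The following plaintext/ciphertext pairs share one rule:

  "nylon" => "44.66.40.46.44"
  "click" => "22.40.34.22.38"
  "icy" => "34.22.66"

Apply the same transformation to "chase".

22.32.18.54.26

n(#14)→44 and y(#25)→66: differences scale by 2, so n = 2·pos + 16. Each letter becomes 2×(its alphabet position, a=1..z=26) + 16.
On chase: c=3→22, h=8→32, a=1→18, s=19→54, e=5→26.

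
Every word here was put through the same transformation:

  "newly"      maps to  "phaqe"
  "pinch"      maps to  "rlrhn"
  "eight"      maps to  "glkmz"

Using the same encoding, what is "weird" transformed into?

In newly: n→p is +2, e→h is +3, w→a is +4, l→q is +5 — the shift increases by 1 each position. The shift increases by 1 at each position, starting from +2: 2, 3, 4, ….
Applying it to weird: w+2=y, e+3=h, i+4=m, r+5=w, d+6=j.

yhmwj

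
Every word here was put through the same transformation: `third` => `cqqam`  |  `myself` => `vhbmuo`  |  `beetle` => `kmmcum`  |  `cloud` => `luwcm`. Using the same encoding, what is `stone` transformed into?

bcwwm

The shift depends on letter class: consonant t→c is +9, but vowel i→q is +8. Two shifts are in play — +8 for a/e/i/o/u, +9 for every other letter.
For stone: s(cons)+9=b, t(cons)+9=c, o(vowel)+8=w, n(cons)+9=w, e(vowel)+8=m.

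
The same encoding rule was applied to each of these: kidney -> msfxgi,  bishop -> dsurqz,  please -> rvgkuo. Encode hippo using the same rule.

jsrzq

Shifts by position in kidney: pos 0: k→m (+2), pos 1: i→s (+10), pos 2: d→f (+2), pos 3: n→x (+10) — repeating every 2. A repeating key of period 2 is used — shifts +2, +10 over and over.
On hippo: h+2=j, i+10=s, p+2=r, p+10=z, o+2=q.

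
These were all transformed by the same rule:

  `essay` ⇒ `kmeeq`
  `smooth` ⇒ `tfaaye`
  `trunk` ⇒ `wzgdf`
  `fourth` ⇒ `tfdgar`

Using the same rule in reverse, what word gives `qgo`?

cue

Read the word backwards and shift each letter +12.
Decoding qgo: shift back: q−12=e, g−12=u, o−12=c → euc; then reverse → cue.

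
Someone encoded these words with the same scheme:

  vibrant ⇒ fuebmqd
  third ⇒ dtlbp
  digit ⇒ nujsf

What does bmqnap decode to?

Shifts by position in vibrant: pos 0: v→f (+10), pos 1: i→u (+12), pos 2: b→e (+3), pos 3: r→b (+10), pos 4: a→m (+12), pos 5: n→q (+3) — repeating every 3. It's a Vigenère-style cipher with numeric key [10,12,3]: position i shifts by key[i mod 3].
Undoing it on bmqnap: b−10=r, m−12=a, q−3=n, n−10=d, a−12=o, p−3=m.

random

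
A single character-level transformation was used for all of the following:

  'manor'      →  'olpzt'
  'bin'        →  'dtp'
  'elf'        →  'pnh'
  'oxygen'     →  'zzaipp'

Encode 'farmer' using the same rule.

hltopt

The shift depends on letter class: consonant m→o is +2, but vowel a→l is +11. Two shifts are in play — +11 for a/e/i/o/u, +2 for every other letter.
For farmer: f(cons)+2=h, a(vowel)+11=l, r(cons)+2=t, m(cons)+2=o, e(vowel)+11=p, r(cons)+2=t.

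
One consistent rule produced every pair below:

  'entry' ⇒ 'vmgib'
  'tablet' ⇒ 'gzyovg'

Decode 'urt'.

fig

Each pair mirrors across the alphabet (e↔v, n↔m, t↔g): positions sum to 25. This is the alphabet-reversal cipher (Atbash): a becomes z, b becomes y, etc.
Undoing it on urt: u↔f, r↔i, t↔g.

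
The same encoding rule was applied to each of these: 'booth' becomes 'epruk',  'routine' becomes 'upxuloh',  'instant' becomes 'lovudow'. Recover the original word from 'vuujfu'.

It's a Vigenère-style cipher with numeric key [3,1]: position i shifts by key[i mod 2].
Undoing it on vuujfu: v−3=s, u−1=t, u−3=r, j−1=i, f−3=c, u−1=t.

strict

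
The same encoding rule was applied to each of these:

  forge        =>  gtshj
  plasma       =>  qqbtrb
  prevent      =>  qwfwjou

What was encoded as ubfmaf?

twelve

Shifts by position in forge: pos 0: f→g (+1), pos 1: o→t (+5), pos 2: r→s (+1), pos 3: g→h (+1), pos 4: e→j (+5) — repeating every 3. A repeating key of period 3 is used — shifts +1, +5, +1 over and over.
Reversing it on ubfmaf: u−1=t, b−5=w, f−1=e, m−1=l, a−5=v, f−1=e.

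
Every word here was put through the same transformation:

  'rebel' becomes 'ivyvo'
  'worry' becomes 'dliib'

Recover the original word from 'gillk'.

troop

This is the alphabet-reversal cipher (Atbash): a becomes z, b becomes y, etc.
Reversing it on gillk: g↔t, i↔r, l↔o, l↔o, k↔p.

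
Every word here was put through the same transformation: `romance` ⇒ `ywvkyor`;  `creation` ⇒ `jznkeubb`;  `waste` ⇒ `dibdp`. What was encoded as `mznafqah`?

Letter i (0-indexed) is shifted by i+7, so successive shifts are 7, 8, 9, ….
Undoing it on mznafqah: m−7=f, z−8=r, n−9=e, a−10=q, f−11=u, q−12=e, a−13=n, h−14=t.

frequent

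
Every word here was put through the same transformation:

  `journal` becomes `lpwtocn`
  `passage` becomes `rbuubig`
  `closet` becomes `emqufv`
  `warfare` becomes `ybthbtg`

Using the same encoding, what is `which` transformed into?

Shifts by position in journal: pos 0: j→l (+2), pos 1: o→p (+1), pos 2: u→w (+2), pos 3: r→t (+2), pos 4: n→o (+1), pos 5: a→c (+2) — repeating every 3. A repeating key of period 3 is used — shifts +2, +1, +2 over and over.
For which: w+2=y, h+1=i, i+2=k, c+2=e, h+1=i.

yikei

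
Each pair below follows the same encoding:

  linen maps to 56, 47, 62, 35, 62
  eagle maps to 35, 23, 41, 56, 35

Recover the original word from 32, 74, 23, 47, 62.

drain

The formula is n = 3×(alphabet index, a=1) + 20.
Undoing it on 32, 74, 23, 47, 62: 32→(32−20)÷3=4=d, 74→(74−20)÷3=18=r, 23→(23−20)÷3=1=a, 47→(47−20)÷3=9=i, 62→(62−20)÷3=14=n.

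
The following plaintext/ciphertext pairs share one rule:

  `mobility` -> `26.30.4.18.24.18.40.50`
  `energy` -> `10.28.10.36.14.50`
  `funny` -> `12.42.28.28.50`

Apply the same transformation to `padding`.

The formula is n = 2×(alphabet index, a=1).
On padding: p=16→32, a=1→2, d=4→8, d=4→8, i=9→18, n=14→28, g=7→14.

32.2.8.8.18.28.14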